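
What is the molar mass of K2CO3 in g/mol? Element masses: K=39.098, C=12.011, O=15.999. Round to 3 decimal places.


M = sum(count * atomic_mass) over atoms.
M = 2*39.098 + 1*12.011 + 3*15.999
M = 78.196 + 12.011 + 47.997
M = 138.204 g/mol, rounded to 3 dp:

138.204 g/mol


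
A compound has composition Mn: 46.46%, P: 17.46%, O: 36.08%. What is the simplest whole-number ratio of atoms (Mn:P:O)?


Assume 100 g of compound, divide each mass% by atomic mass to get moles, then normalize by the smallest to get a raw atom ratio.
Moles per 100 g: Mn: 46.46/54.938 = 0.8457, P: 17.46/30.974 = 0.5637, O: 36.08/15.999 = 2.2551
Raw ratio (divide by min = 0.5637): Mn: 1.5, P: 1.0, O: 4.001
Multiply by 2 to clear fractions: Mn: 3.0 ~= 3, P: 2.0 ~= 2, O: 8.001 ~= 8
Reduce by GCD to get the simplest whole-number ratio:

3:2:8


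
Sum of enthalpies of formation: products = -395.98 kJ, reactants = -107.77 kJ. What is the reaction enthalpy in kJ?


dH_rxn = sum(dH_f products) - sum(dH_f reactants)
dH_rxn = -395.98 - (-107.77)
dH_rxn = -288.21 kJ:

-288.21 kJ


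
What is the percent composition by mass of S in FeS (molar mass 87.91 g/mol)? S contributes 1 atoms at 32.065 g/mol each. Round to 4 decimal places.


pct = 100 * (n_elem * M_elem) / M_total
mass_contribution = 1 * 32.065 = 32.065 g/mol
pct = 100 * 32.065 / 87.91
pct = 36.47480378 %, rounded to 4 dp:

36.4748 %


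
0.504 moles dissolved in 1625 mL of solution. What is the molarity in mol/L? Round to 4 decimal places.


Convert volume to liters: V_L = V_mL / 1000.
V_L = 1625 / 1000 = 1.625 L
M = n / V_L = 0.504 / 1.625
M = 0.31015385 mol/L, rounded to 4 dp:

0.3102 mol/L


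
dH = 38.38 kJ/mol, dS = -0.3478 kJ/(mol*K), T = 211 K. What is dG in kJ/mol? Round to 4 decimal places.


Gibbs: dG = dH - T*dS (consistent units, dS already in kJ/(mol*K)).
T*dS = 211 * -0.3478 = -73.3858
dG = 38.38 - (-73.3858)
dG = 111.7658 kJ/mol, rounded to 4 dp:

111.7658 kJ/mol


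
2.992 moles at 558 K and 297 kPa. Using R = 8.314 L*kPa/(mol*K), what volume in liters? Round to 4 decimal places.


PV = nRT, solve for V = nRT / P.
nRT = 2.992 * 8.314 * 558 = 13880.5223
V = 13880.5223 / 297
V = 46.73576532 L, rounded to 4 dp:

46.7358 L


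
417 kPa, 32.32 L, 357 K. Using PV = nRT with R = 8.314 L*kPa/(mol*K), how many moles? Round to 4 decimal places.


PV = nRT, solve for n = PV / (RT).
PV = 417 * 32.32 = 13477.44
RT = 8.314 * 357 = 2968.098
n = 13477.44 / 2968.098
n = 4.54076651 mol, rounded to 4 dp:

4.5408 mol


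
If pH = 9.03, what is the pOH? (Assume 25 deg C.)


At 25 deg C, pH + pOH = 14.
pOH = 14 - pH = 14 - 9.03
pOH = 4.97:

4.97


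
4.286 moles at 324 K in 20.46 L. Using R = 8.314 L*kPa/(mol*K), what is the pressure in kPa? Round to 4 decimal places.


PV = nRT, solve for P = nRT / V.
nRT = 4.286 * 8.314 * 324 = 11545.3525
P = 11545.3525 / 20.46
P = 564.28897849 kPa, rounded to 4 dp:

564.2890 kPa


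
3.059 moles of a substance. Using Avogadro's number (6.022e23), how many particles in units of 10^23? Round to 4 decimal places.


N = n * NA, then divide by 1e23 for the requested units.
N / 1e23 = n * 6.022
N / 1e23 = 3.059 * 6.022
N / 1e23 = 18.421298, rounded to 4 dp:

18.4213


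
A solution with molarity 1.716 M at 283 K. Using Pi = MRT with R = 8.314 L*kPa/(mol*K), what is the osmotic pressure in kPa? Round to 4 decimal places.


Osmotic pressure (van't Hoff): Pi = M*R*T.
RT = 8.314 * 283 = 2352.862
Pi = 1.716 * 2352.862
Pi = 4037.511192 kPa, rounded to 4 dp:

4037.5112 kPa


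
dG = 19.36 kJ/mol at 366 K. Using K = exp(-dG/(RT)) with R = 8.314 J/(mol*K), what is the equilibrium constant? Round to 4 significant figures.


dG is in kJ/mol; multiply by 1000 to match R in J/(mol*K).
RT = 8.314 * 366 = 3042.924 J/mol
exponent = -dG*1000 / (RT) = -(19.36*1000) / 3042.924 = -6.36230152
K = exp(-6.36230152)
K = 0.0017253911, rounded to 4 significant figures:

0.001725


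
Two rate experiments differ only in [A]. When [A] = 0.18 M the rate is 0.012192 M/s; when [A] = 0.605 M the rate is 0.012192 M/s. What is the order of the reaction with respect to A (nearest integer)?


Rate is proportional to [A]^n, so rate2/rate1 = ([A]2/[A]1)^n. Take logs to solve for n.
rate2/rate1 = 0.012192 / 0.012192 = 1.0
[A]2/[A]1 = 0.605 / 0.18 = 3.3611
n = ln(1.0) / ln(3.3611) = 0.0
Nearest integer order:

0


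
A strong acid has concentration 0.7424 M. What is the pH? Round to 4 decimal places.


A strong acid dissociates completely, so [H+] equals the given concentration.
pH = -log10([H+]) = -log10(0.7424)
pH = 0.12936204, rounded to 4 dp:

0.1294


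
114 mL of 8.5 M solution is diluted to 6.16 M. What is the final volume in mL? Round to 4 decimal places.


Dilution: M1*V1 = M2*V2, solve for V2.
V2 = M1*V1 / M2
V2 = 8.5 * 114 / 6.16
V2 = 969.0 / 6.16
V2 = 157.30519481 mL, rounded to 4 dp:

157.3052 mL


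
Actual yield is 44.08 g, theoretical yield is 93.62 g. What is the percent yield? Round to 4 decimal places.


% yield = 100 * actual / theoretical
% yield = 100 * 44.08 / 93.62
% yield = 47.08395642 %, rounded to 4 dp:

47.0840 %


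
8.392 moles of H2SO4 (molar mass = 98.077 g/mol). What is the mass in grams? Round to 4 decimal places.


mass = n * M
mass = 8.392 * 98.077
mass = 823.062184 g, rounded to 4 dp:

823.0622 g


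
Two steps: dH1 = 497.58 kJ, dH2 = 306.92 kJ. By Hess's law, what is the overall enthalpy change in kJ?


Hess's law: enthalpy is a state function, so add the step enthalpies.
dH_total = dH1 + dH2 = 497.58 + (306.92)
dH_total = 804.5 kJ:

804.50 kJ


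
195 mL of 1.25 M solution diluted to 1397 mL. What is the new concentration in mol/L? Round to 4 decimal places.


Dilution: M1*V1 = M2*V2, solve for M2.
M2 = M1*V1 / V2
M2 = 1.25 * 195 / 1397
M2 = 243.75 / 1397
M2 = 0.17448103 mol/L, rounded to 4 dp:

0.1745 mol/L


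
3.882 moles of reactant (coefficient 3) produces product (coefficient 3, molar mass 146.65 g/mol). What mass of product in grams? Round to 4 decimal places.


Use the coefficient ratio to convert reactant moles to product moles, then multiply by the product's molar mass.
moles_P = moles_R * (coeff_P / coeff_R) = 3.882 * (3/3) = 3.882
mass_P = moles_P * M_P = 3.882 * 146.65
mass_P = 569.2953 g, rounded to 4 dp:

569.2953 g


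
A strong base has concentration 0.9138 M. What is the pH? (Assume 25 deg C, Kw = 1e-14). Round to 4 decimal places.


A strong base dissociates completely, so [OH-] equals the given concentration.
pOH = -log10([OH-]) = -log10(0.9138) = 0.039149
pH = 14 - pOH = 14 - 0.039149
pH = 13.960851, rounded to 4 dp:

13.9609


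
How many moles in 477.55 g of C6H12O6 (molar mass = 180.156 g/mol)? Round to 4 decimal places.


n = mass / M
n = 477.55 / 180.156
n = 2.65075823 mol, rounded to 4 dp:

2.6508 mol


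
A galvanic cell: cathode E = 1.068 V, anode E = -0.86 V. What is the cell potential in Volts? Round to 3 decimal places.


Standard cell potential: E_cell = E_cathode - E_anode.
E_cell = 1.068 - (-0.86)
E_cell = 1.928 V, rounded to 3 dp:

1.928 V


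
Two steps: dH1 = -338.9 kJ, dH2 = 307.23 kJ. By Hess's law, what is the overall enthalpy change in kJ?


Hess's law: enthalpy is a state function, so add the step enthalpies.
dH_total = dH1 + dH2 = -338.9 + (307.23)
dH_total = -31.67 kJ:

-31.67 kJ


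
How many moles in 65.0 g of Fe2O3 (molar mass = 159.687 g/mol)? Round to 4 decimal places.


n = mass / M
n = 65.0 / 159.687
n = 0.40704628 mol, rounded to 4 dp:

0.4070 mol


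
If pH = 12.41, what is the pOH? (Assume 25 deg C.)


At 25 deg C, pH + pOH = 14.
pOH = 14 - pH = 14 - 12.41
pOH = 1.59:

1.59


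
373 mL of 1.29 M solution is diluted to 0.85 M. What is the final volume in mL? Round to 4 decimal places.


Dilution: M1*V1 = M2*V2, solve for V2.
V2 = M1*V1 / M2
V2 = 1.29 * 373 / 0.85
V2 = 481.17 / 0.85
V2 = 566.08235294 mL, rounded to 4 dp:

566.0824 mL


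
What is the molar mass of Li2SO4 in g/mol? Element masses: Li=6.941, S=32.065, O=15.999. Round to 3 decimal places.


M = sum(count * atomic_mass) over atoms.
M = 2*6.941 + 1*32.065 + 4*15.999
M = 13.882 + 32.065 + 63.996
M = 109.943 g/mol, rounded to 3 dp:

109.943 g/mol


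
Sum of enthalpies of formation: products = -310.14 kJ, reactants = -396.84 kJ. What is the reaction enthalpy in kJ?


dH_rxn = sum(dH_f products) - sum(dH_f reactants)
dH_rxn = -310.14 - (-396.84)
dH_rxn = 86.7 kJ:

86.70 kJ


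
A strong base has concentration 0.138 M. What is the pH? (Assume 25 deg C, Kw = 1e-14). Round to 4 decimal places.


A strong base dissociates completely, so [OH-] equals the given concentration.
pOH = -log10([OH-]) = -log10(0.138) = 0.860121
pH = 14 - pOH = 14 - 0.860121
pH = 13.139879, rounded to 4 dp:

13.1399


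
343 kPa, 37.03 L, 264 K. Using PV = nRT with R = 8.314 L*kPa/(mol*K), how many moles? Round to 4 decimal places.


PV = nRT, solve for n = PV / (RT).
PV = 343 * 37.03 = 12701.29
RT = 8.314 * 264 = 2194.896
n = 12701.29 / 2194.896
n = 5.78673887 mol, rounded to 4 dp:

5.7867 mol


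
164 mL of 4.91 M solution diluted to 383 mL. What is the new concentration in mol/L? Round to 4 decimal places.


Dilution: M1*V1 = M2*V2, solve for M2.
M2 = M1*V1 / V2
M2 = 4.91 * 164 / 383
M2 = 805.24 / 383
M2 = 2.10245431 mol/L, rounded to 4 dp:

2.1025 mol/L


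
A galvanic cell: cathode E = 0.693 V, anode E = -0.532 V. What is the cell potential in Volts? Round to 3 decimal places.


Standard cell potential: E_cell = E_cathode - E_anode.
E_cell = 0.693 - (-0.532)
E_cell = 1.225 V, rounded to 3 dp:

1.225 V


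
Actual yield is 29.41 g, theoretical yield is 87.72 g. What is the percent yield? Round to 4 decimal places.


% yield = 100 * actual / theoretical
% yield = 100 * 29.41 / 87.72
% yield = 33.52713178 %, rounded to 4 dp:

33.5271 %


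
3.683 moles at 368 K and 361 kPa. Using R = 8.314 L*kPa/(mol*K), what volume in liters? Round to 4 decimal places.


PV = nRT, solve for V = nRT / P.
nRT = 3.683 * 8.314 * 368 = 11268.33
V = 11268.33 / 361
V = 31.21421053 L, rounded to 4 dp:

31.2142 L


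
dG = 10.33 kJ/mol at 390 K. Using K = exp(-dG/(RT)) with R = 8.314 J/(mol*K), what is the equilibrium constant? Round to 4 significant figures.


dG is in kJ/mol; multiply by 1000 to match R in J/(mol*K).
RT = 8.314 * 390 = 3242.46 J/mol
exponent = -dG*1000 / (RT) = -(10.33*1000) / 3242.46 = -3.18585272
K = exp(-3.18585272)
K = 0.041342977, rounded to 4 significant figures:

0.04134


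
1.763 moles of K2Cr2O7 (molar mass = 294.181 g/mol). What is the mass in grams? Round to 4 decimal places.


mass = n * M
mass = 1.763 * 294.181
mass = 518.641103 g, rounded to 4 dp:

518.6411 g


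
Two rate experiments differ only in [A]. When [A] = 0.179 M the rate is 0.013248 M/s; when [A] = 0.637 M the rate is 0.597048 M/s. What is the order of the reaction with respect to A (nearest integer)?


Rate is proportional to [A]^n, so rate2/rate1 = ([A]2/[A]1)^n. Take logs to solve for n.
rate2/rate1 = 0.597048 / 0.013248 = 45.067
[A]2/[A]1 = 0.637 / 0.179 = 3.5587
n = ln(45.067) / ln(3.5587) = 3.0
Nearest integer order:

3


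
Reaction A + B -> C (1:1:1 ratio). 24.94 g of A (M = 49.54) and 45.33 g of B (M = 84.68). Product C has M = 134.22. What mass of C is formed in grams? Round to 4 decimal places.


Find moles of each reactant; the smaller value is the limiting reagent in a 1:1:1 reaction, so moles_C equals moles of the limiter.
n_A = mass_A / M_A = 24.94 / 49.54 = 0.503432 mol
n_B = mass_B / M_B = 45.33 / 84.68 = 0.535309 mol
Limiting reagent: A (smaller), n_limiting = 0.503432 mol
mass_C = n_limiting * M_C = 0.503432 * 134.22
mass_C = 67.57064304 g, rounded to 4 dp:

67.5706 g


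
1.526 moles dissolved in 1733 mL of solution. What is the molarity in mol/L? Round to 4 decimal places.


Convert volume to liters: V_L = V_mL / 1000.
V_L = 1733 / 1000 = 1.733 L
M = n / V_L = 1.526 / 1.733
M = 0.88055395 mol/L, rounded to 4 dp:

0.8806 mol/L


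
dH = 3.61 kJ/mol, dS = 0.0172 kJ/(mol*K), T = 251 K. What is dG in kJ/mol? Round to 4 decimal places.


Gibbs: dG = dH - T*dS (consistent units, dS already in kJ/(mol*K)).
T*dS = 251 * 0.0172 = 4.3172
dG = 3.61 - (4.3172)
dG = -0.7072 kJ/mol, rounded to 4 dp:

-0.7072 kJ/mol


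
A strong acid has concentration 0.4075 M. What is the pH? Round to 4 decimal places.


A strong acid dissociates completely, so [H+] equals the given concentration.
pH = -log10([H+]) = -log10(0.4075)
pH = 0.38987239, rounded to 4 dp:

0.3899


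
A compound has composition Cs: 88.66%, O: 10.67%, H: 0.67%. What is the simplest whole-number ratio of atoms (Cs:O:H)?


Assume 100 g of compound, divide each mass% by atomic mass to get moles, then normalize by the smallest to get a raw atom ratio.
Moles per 100 g: Cs: 88.66/132.905 = 0.6671, O: 10.67/15.999 = 0.6669, H: 0.67/1.008 = 0.6647
Raw ratio (divide by min = 0.6647): Cs: 1.004, O: 1.003, H: 1.0
Multiply by 1 to clear fractions: Cs: 1.004 ~= 1, O: 1.003 ~= 1, H: 1.0 ~= 1
Reduce by GCD to get the simplest whole-number ratio:

1:1:1


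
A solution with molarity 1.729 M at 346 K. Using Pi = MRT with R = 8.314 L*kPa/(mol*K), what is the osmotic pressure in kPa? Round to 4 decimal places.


Osmotic pressure (van't Hoff): Pi = M*R*T.
RT = 8.314 * 346 = 2876.644
Pi = 1.729 * 2876.644
Pi = 4973.717476 kPa, rounded to 4 dp:

4973.7175 kPa


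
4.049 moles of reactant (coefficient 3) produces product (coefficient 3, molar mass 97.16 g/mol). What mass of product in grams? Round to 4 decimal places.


Use the coefficient ratio to convert reactant moles to product moles, then multiply by the product's molar mass.
moles_P = moles_R * (coeff_P / coeff_R) = 4.049 * (3/3) = 4.049
mass_P = moles_P * M_P = 4.049 * 97.16
mass_P = 393.40084 g, rounded to 4 dp:

393.4008 g


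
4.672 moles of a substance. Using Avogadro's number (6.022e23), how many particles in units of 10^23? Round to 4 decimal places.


N = n * NA, then divide by 1e23 for the requested units.
N / 1e23 = n * 6.022
N / 1e23 = 4.672 * 6.022
N / 1e23 = 28.134784, rounded to 4 dp:

28.1348


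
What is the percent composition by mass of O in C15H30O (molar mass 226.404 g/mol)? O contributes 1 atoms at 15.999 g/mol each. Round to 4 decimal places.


pct = 100 * (n_elem * M_elem) / M_total
mass_contribution = 1 * 15.999 = 15.999 g/mol
pct = 100 * 15.999 / 226.404
pct = 7.06657126 %, rounded to 4 dp:

7.0666 %


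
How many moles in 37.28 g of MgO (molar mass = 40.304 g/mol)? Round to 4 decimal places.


n = mass / M
n = 37.28 / 40.304
n = 0.92497023 mol, rounded to 4 dp:

0.9250 mol


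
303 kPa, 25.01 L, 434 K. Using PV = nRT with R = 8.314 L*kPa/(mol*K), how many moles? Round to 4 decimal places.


PV = nRT, solve for n = PV / (RT).
PV = 303 * 25.01 = 7578.03
RT = 8.314 * 434 = 3608.276
n = 7578.03 / 3608.276
n = 2.10018025 mol, rounded to 4 dp:

2.1002 mol


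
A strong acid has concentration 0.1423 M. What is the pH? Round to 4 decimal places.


A strong acid dissociates completely, so [H+] equals the given concentration.
pH = -log10([H+]) = -log10(0.1423)
pH = 0.8467951, rounded to 4 dp:

0.8468


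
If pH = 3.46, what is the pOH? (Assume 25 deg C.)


At 25 deg C, pH + pOH = 14.
pOH = 14 - pH = 14 - 3.46
pOH = 10.54:

10.54


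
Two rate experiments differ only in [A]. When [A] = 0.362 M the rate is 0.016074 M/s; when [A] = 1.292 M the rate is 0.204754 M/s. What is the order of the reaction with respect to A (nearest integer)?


Rate is proportional to [A]^n, so rate2/rate1 = ([A]2/[A]1)^n. Take logs to solve for n.
rate2/rate1 = 0.204754 / 0.016074 = 12.7382
[A]2/[A]1 = 1.292 / 0.362 = 3.5691
n = ln(12.7382) / ln(3.5691) = 2.0
Nearest integer order:

2


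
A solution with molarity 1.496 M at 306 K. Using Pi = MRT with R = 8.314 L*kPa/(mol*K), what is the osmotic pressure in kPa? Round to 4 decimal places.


Osmotic pressure (van't Hoff): Pi = M*R*T.
RT = 8.314 * 306 = 2544.084
Pi = 1.496 * 2544.084
Pi = 3805.949664 kPa, rounded to 4 dp:

3805.9497 kPa


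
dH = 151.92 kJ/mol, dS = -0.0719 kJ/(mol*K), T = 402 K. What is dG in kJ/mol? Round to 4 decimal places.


Gibbs: dG = dH - T*dS (consistent units, dS already in kJ/(mol*K)).
T*dS = 402 * -0.0719 = -28.9038
dG = 151.92 - (-28.9038)
dG = 180.8238 kJ/mol, rounded to 4 dp:

180.8238 kJ/mol


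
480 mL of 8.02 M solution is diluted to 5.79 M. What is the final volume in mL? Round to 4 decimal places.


Dilution: M1*V1 = M2*V2, solve for V2.
V2 = M1*V1 / M2
V2 = 8.02 * 480 / 5.79
V2 = 3849.6 / 5.79
V2 = 664.87046632 mL, rounded to 4 dp:

664.8705 mL


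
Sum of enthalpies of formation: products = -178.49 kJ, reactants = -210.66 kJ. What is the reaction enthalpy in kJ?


dH_rxn = sum(dH_f products) - sum(dH_f reactants)
dH_rxn = -178.49 - (-210.66)
dH_rxn = 32.17 kJ:

32.17 kJ


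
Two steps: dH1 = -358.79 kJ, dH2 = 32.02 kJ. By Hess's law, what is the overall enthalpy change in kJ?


Hess's law: enthalpy is a state function, so add the step enthalpies.
dH_total = dH1 + dH2 = -358.79 + (32.02)
dH_total = -326.77 kJ:

-326.77 kJ


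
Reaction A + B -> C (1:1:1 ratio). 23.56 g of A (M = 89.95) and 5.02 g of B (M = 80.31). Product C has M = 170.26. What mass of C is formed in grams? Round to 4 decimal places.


Find moles of each reactant; the smaller value is the limiting reagent in a 1:1:1 reaction, so moles_C equals moles of the limiter.
n_A = mass_A / M_A = 23.56 / 89.95 = 0.261923 mol
n_B = mass_B / M_B = 5.02 / 80.31 = 0.062508 mol
Limiting reagent: B (smaller), n_limiting = 0.062508 mol
mass_C = n_limiting * M_C = 0.062508 * 170.26
mass_C = 10.64261208 g, rounded to 4 dp:

10.6426 g


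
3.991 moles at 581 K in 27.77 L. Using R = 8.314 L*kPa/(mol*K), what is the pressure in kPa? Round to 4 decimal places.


PV = nRT, solve for P = nRT / V.
nRT = 3.991 * 8.314 * 581 = 19278.2621
P = 19278.2621 / 27.77
P = 694.21181491 kPa, rounded to 4 dp:

694.2118 kPa


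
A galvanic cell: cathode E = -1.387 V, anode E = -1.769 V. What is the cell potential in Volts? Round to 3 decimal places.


Standard cell potential: E_cell = E_cathode - E_anode.
E_cell = -1.387 - (-1.769)
E_cell = 0.382 V, rounded to 3 dp:

0.382 V


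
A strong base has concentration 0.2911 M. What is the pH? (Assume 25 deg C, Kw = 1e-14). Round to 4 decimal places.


A strong base dissociates completely, so [OH-] equals the given concentration.
pOH = -log10([OH-]) = -log10(0.2911) = 0.535958
pH = 14 - pOH = 14 - 0.535958
pH = 13.464042, rounded to 4 dp:

13.4640


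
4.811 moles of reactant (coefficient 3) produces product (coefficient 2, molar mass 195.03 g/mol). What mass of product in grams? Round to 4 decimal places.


Use the coefficient ratio to convert reactant moles to product moles, then multiply by the product's molar mass.
moles_P = moles_R * (coeff_P / coeff_R) = 4.811 * (2/3) = 3.207333
mass_P = moles_P * M_P = 3.207333 * 195.03
mass_P = 625.52615499 g, rounded to 4 dp:

625.5262 g


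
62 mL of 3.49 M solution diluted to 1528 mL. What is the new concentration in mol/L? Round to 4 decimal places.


Dilution: M1*V1 = M2*V2, solve for M2.
M2 = M1*V1 / V2
M2 = 3.49 * 62 / 1528
M2 = 216.38 / 1528
M2 = 0.14160995 mol/L, rounded to 4 dp:

0.1416 mol/L


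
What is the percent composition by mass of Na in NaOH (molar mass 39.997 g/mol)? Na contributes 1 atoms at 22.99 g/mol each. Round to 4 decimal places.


pct = 100 * (n_elem * M_elem) / M_total
mass_contribution = 1 * 22.99 = 22.99 g/mol
pct = 100 * 22.99 / 39.997
pct = 57.47931095 %, rounded to 4 dp:

57.4793 %


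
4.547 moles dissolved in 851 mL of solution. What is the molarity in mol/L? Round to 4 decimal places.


Convert volume to liters: V_L = V_mL / 1000.
V_L = 851 / 1000 = 0.851 L
M = n / V_L = 4.547 / 0.851
M = 5.34312573 mol/L, rounded to 4 dp:

5.3431 mol/L


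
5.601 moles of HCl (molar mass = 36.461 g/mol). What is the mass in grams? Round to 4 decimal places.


mass = n * M
mass = 5.601 * 36.461
mass = 204.218061 g, rounded to 4 dp:

204.2181 g


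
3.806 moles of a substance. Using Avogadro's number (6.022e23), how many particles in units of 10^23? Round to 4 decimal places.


N = n * NA, then divide by 1e23 for the requested units.
N / 1e23 = n * 6.022
N / 1e23 = 3.806 * 6.022
N / 1e23 = 22.919732, rounded to 4 dp:

22.9197


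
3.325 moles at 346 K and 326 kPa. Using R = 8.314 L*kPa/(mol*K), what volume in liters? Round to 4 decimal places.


PV = nRT, solve for V = nRT / P.
nRT = 3.325 * 8.314 * 346 = 9564.8413
V = 9564.8413 / 326
V = 29.34000399 L, rounded to 4 dp:

29.3400 L


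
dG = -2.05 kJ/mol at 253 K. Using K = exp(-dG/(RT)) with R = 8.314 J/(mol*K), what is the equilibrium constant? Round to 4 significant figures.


dG is in kJ/mol; multiply by 1000 to match R in J/(mol*K).
RT = 8.314 * 253 = 2103.442 J/mol
exponent = -dG*1000 / (RT) = -(-2.05*1000) / 2103.442 = 0.97459307
K = exp(0.97459307)
K = 2.6500886, rounded to 4 significant figures:

2.650


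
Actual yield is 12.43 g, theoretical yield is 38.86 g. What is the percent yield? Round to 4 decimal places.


% yield = 100 * actual / theoretical
% yield = 100 * 12.43 / 38.86
% yield = 31.98661863 %, rounded to 4 dp:

31.9866 %


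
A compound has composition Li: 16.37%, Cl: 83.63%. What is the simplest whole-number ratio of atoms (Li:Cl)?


Assume 100 g of compound, divide each mass% by atomic mass to get moles, then normalize by the smallest to get a raw atom ratio.
Moles per 100 g: Li: 16.37/6.941 = 2.3584, Cl: 83.63/35.453 = 2.3589
Raw ratio (divide by min = 2.3584): Li: 1.0, Cl: 1.0
Multiply by 1 to clear fractions: Li: 1.0 ~= 1, Cl: 1.0 ~= 1
Reduce by GCD to get the simplest whole-number ratio:

1:1


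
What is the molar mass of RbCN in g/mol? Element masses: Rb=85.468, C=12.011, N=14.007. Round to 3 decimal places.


M = sum(count * atomic_mass) over atoms.
M = 1*85.468 + 1*12.011 + 1*14.007
M = 85.468 + 12.011 + 14.007
M = 111.486 g/mol, rounded to 3 dp:

111.486 g/mol


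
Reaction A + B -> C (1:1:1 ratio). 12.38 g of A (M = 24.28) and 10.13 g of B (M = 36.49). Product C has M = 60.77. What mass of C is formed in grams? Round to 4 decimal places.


Find moles of each reactant; the smaller value is the limiting reagent in a 1:1:1 reaction, so moles_C equals moles of the limiter.
n_A = mass_A / M_A = 12.38 / 24.28 = 0.509885 mol
n_B = mass_B / M_B = 10.13 / 36.49 = 0.27761 mol
Limiting reagent: B (smaller), n_limiting = 0.27761 mol
mass_C = n_limiting * M_C = 0.27761 * 60.77
mass_C = 16.8703597 g, rounded to 4 dp:

16.8704 g


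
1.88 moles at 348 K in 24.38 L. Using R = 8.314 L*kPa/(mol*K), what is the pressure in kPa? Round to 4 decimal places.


PV = nRT, solve for P = nRT / V.
nRT = 1.88 * 8.314 * 348 = 5439.3514
P = 5439.3514 / 24.38
P = 223.10711239 kPa, rounded to 4 dp:

223.1071 kPa


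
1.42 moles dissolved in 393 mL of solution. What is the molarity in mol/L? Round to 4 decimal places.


Convert volume to liters: V_L = V_mL / 1000.
V_L = 393 / 1000 = 0.393 L
M = n / V_L = 1.42 / 0.393
M = 3.61323155 mol/L, rounded to 4 dp:

3.6132 mol/L


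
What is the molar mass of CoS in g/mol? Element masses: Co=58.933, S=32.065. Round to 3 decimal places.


M = sum(count * atomic_mass) over atoms.
M = 1*58.933 + 1*32.065
M = 58.933 + 32.065
M = 90.998 g/mol, rounded to 3 dp:

90.998 g/mol


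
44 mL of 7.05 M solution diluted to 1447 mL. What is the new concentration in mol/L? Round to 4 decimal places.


Dilution: M1*V1 = M2*V2, solve for M2.
M2 = M1*V1 / V2
M2 = 7.05 * 44 / 1447
M2 = 310.2 / 1447
M2 = 0.21437457 mol/L, rounded to 4 dp:

0.2144 mol/L


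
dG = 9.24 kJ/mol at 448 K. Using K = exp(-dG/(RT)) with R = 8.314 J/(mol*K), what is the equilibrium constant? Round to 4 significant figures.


dG is in kJ/mol; multiply by 1000 to match R in J/(mol*K).
RT = 8.314 * 448 = 3724.672 J/mol
exponent = -dG*1000 / (RT) = -(9.24*1000) / 3724.672 = -2.48075535
K = exp(-2.48075535)
K = 0.083679994, rounded to 4 significant figures:

0.08368


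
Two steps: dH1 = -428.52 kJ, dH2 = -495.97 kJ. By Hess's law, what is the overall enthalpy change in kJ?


Hess's law: enthalpy is a state function, so add the step enthalpies.
dH_total = dH1 + dH2 = -428.52 + (-495.97)
dH_total = -924.49 kJ:

-924.49 kJ


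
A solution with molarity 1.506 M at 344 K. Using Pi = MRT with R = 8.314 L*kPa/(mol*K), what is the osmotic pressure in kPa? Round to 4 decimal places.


Osmotic pressure (van't Hoff): Pi = M*R*T.
RT = 8.314 * 344 = 2860.016
Pi = 1.506 * 2860.016
Pi = 4307.184096 kPa, rounded to 4 dp:

4307.1841 kPa


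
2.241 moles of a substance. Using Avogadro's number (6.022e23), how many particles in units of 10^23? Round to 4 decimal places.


N = n * NA, then divide by 1e23 for the requested units.
N / 1e23 = n * 6.022
N / 1e23 = 2.241 * 6.022
N / 1e23 = 13.495302, rounded to 4 dp:

13.4953


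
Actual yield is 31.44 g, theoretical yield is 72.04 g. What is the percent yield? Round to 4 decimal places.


% yield = 100 * actual / theoretical
% yield = 100 * 31.44 / 72.04
% yield = 43.64242088 %, rounded to 4 dp:

43.6424 %


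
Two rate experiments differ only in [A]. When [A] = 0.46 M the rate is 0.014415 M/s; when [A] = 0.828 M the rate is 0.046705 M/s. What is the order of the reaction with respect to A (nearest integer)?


Rate is proportional to [A]^n, so rate2/rate1 = ([A]2/[A]1)^n. Take logs to solve for n.
rate2/rate1 = 0.046705 / 0.014415 = 3.24
[A]2/[A]1 = 0.828 / 0.46 = 1.8
n = ln(3.24) / ln(1.8) = 2.0
Nearest integer order:

2


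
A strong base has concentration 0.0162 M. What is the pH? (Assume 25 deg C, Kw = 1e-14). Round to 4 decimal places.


A strong base dissociates completely, so [OH-] equals the given concentration.
pOH = -log10([OH-]) = -log10(0.0162) = 1.790485
pH = 14 - pOH = 14 - 1.790485
pH = 12.209515, rounded to 4 dp:

12.2095


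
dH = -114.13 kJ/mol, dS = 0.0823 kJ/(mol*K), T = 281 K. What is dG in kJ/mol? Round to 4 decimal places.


Gibbs: dG = dH - T*dS (consistent units, dS already in kJ/(mol*K)).
T*dS = 281 * 0.0823 = 23.1263
dG = -114.13 - (23.1263)
dG = -137.2563 kJ/mol, rounded to 4 dp:

-137.2563 kJ/mol


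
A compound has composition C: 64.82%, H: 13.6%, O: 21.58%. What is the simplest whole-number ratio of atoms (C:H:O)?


Assume 100 g of compound, divide each mass% by atomic mass to get moles, then normalize by the smallest to get a raw atom ratio.
Moles per 100 g: C: 64.82/12.011 = 5.3967, H: 13.6/1.008 = 13.4921, O: 21.58/15.999 = 1.3488
Raw ratio (divide by min = 1.3488): C: 4.001, H: 10.003, O: 1.0
Multiply by 1 to clear fractions: C: 4.001 ~= 4, H: 10.003 ~= 10, O: 1.0 ~= 1
Reduce by GCD to get the simplest whole-number ratio:

4:10:1


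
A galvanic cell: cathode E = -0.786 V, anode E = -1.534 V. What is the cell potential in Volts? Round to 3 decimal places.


Standard cell potential: E_cell = E_cathode - E_anode.
E_cell = -0.786 - (-1.534)
E_cell = 0.748 V, rounded to 3 dp:

0.748 V


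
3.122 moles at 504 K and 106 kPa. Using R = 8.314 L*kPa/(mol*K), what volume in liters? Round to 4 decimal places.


PV = nRT, solve for V = nRT / P.
nRT = 3.122 * 8.314 * 504 = 13081.9792
V = 13081.9792 / 106
V = 123.41489811 L, rounded to 4 dp:

123.4149 L


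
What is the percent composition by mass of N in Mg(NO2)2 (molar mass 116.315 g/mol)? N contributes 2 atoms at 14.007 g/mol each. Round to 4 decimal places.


pct = 100 * (n_elem * M_elem) / M_total
mass_contribution = 2 * 14.007 = 28.014 g/mol
pct = 100 * 28.014 / 116.315
pct = 24.08459786 %, rounded to 4 dp:

24.0846 %


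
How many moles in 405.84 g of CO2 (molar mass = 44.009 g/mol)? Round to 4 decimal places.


n = mass / M
n = 405.84 / 44.009
n = 9.2217501 mol, rounded to 4 dp:

9.2218 mol


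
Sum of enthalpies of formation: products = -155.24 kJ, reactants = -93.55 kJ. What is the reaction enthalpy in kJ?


dH_rxn = sum(dH_f products) - sum(dH_f reactants)
dH_rxn = -155.24 - (-93.55)
dH_rxn = -61.69 kJ:

-61.69 kJ


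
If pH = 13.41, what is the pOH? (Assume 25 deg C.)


At 25 deg C, pH + pOH = 14.
pOH = 14 - pH = 14 - 13.41
pOH = 0.59:

0.59


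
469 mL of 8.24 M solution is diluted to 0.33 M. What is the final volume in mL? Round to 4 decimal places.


Dilution: M1*V1 = M2*V2, solve for V2.
V2 = M1*V1 / M2
V2 = 8.24 * 469 / 0.33
V2 = 3864.56 / 0.33
V2 = 11710.78787879 mL, rounded to 4 dp:

11710.7879 mL


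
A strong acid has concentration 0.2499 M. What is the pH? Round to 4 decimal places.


A strong acid dissociates completely, so [H+] equals the given concentration.
pH = -log10([H+]) = -log10(0.2499)
pH = 0.60223374, rounded to 4 dp:

0.6022


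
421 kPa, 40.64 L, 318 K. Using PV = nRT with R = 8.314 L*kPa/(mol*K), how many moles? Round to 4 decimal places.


PV = nRT, solve for n = PV / (RT).
PV = 421 * 40.64 = 17109.44
RT = 8.314 * 318 = 2643.852
n = 17109.44 / 2643.852
n = 6.47140612 mol, rounded to 4 dp:

6.4714 mol


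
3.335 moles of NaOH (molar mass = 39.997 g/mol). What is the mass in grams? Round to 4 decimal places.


mass = n * M
mass = 3.335 * 39.997
mass = 133.389995 g, rounded to 4 dp:

133.3900 g


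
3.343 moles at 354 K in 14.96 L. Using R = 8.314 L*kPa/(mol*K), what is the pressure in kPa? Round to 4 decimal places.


PV = nRT, solve for P = nRT / V.
nRT = 3.343 * 8.314 * 354 = 9838.9705
P = 9838.9705 / 14.96
P = 657.68519385 kPa, rounded to 4 dp:

657.6852 kPa


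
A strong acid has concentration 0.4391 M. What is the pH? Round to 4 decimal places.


A strong acid dissociates completely, so [H+] equals the given concentration.
pH = -log10([H+]) = -log10(0.4391)
pH = 0.35743656, rounded to 4 dp:

0.3574


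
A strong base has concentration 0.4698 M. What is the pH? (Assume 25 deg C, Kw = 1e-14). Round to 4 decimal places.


A strong base dissociates completely, so [OH-] equals the given concentration.
pOH = -log10([OH-]) = -log10(0.4698) = 0.328087
pH = 14 - pOH = 14 - 0.328087
pH = 13.671913, rounded to 4 dp:

13.6719


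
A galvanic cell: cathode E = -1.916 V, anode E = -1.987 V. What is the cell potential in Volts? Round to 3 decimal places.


Standard cell potential: E_cell = E_cathode - E_anode.
E_cell = -1.916 - (-1.987)
E_cell = 0.071 V, rounded to 3 dp:

0.071 V


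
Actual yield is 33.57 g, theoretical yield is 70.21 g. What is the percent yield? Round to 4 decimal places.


% yield = 100 * actual / theoretical
% yield = 100 * 33.57 / 70.21
% yield = 47.81370175 %, rounded to 4 dp:

47.8137 %


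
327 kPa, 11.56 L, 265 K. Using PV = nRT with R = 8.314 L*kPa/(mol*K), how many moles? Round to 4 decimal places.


PV = nRT, solve for n = PV / (RT).
PV = 327 * 11.56 = 3780.12
RT = 8.314 * 265 = 2203.21
n = 3780.12 / 2203.21
n = 1.71573295 mol, rounded to 4 dp:

1.7157 mol


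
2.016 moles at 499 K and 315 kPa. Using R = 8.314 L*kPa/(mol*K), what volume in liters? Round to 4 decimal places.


PV = nRT, solve for V = nRT / P.
nRT = 2.016 * 8.314 * 499 = 8363.751
V = 8363.751 / 315
V = 26.55159048 L, rounded to 4 dp:

26.5516 L


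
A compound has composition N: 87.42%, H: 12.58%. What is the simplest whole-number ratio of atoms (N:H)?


Assume 100 g of compound, divide each mass% by atomic mass to get moles, then normalize by the smallest to get a raw atom ratio.
Moles per 100 g: N: 87.42/14.007 = 6.2412, H: 12.58/1.008 = 12.4802
Raw ratio (divide by min = 6.2412): N: 1.0, H: 2.0
Multiply by 1 to clear fractions: N: 1.0 ~= 1, H: 2.0 ~= 2
Reduce by GCD to get the simplest whole-number ratio:

1:2


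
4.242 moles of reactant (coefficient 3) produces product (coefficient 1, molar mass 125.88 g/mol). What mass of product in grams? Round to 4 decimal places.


Use the coefficient ratio to convert reactant moles to product moles, then multiply by the product's molar mass.
moles_P = moles_R * (coeff_P / coeff_R) = 4.242 * (1/3) = 1.414
mass_P = moles_P * M_P = 1.414 * 125.88
mass_P = 177.99432 g, rounded to 4 dp:

177.9943 g


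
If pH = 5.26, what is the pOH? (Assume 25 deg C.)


At 25 deg C, pH + pOH = 14.
pOH = 14 - pH = 14 - 5.26
pOH = 8.74:

8.74


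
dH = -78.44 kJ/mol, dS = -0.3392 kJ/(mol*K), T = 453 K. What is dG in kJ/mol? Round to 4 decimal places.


Gibbs: dG = dH - T*dS (consistent units, dS already in kJ/(mol*K)).
T*dS = 453 * -0.3392 = -153.6576
dG = -78.44 - (-153.6576)
dG = 75.2176 kJ/mol, rounded to 4 dp:

75.2176 kJ/mol


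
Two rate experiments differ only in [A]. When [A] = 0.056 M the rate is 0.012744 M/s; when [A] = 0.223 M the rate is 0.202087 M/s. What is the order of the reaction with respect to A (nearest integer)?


Rate is proportional to [A]^n, so rate2/rate1 = ([A]2/[A]1)^n. Take logs to solve for n.
rate2/rate1 = 0.202087 / 0.012744 = 15.8574
[A]2/[A]1 = 0.223 / 0.056 = 3.9821
n = ln(15.8574) / ln(3.9821) = 2.0
Nearest integer order:

2


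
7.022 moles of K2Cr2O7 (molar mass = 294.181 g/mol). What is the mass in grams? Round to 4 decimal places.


mass = n * M
mass = 7.022 * 294.181
mass = 2065.738982 g, rounded to 4 dp:

2065.7390 g


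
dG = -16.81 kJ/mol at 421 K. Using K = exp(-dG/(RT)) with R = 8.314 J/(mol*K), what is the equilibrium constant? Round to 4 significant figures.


dG is in kJ/mol; multiply by 1000 to match R in J/(mol*K).
RT = 8.314 * 421 = 3500.194 J/mol
exponent = -dG*1000 / (RT) = -(-16.81*1000) / 3500.194 = 4.80259094
K = exp(4.80259094)
K = 121.82565, rounded to 4 significant figures:

121.8


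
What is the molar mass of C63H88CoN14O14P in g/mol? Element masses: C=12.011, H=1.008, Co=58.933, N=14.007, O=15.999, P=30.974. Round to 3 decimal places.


M = sum(count * atomic_mass) over atoms.
M = 63*12.011 + 88*1.008 + 1*58.933 + 14*14.007 + 14*15.999 + 1*30.974
M = 756.693 + 88.704 + 58.933 + 196.098 + 223.986 + 30.974
M = 1355.388 g/mol, rounded to 3 dp:

1355.388 g/mol


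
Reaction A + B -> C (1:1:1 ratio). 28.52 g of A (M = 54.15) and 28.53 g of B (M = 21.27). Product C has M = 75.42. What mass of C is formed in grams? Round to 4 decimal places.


Find moles of each reactant; the smaller value is the limiting reagent in a 1:1:1 reaction, so moles_C equals moles of the limiter.
n_A = mass_A / M_A = 28.52 / 54.15 = 0.526685 mol
n_B = mass_B / M_B = 28.53 / 21.27 = 1.341326 mol
Limiting reagent: A (smaller), n_limiting = 0.526685 mol
mass_C = n_limiting * M_C = 0.526685 * 75.42
mass_C = 39.7225827 g, rounded to 4 dp:

39.7226 g


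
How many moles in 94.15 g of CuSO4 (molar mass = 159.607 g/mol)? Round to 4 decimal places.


n = mass / M
n = 94.15 / 159.607
n = 0.58988641 mol, rounded to 4 dp:

0.5899 mol


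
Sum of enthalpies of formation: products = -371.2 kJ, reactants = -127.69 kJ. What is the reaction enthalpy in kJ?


dH_rxn = sum(dH_f products) - sum(dH_f reactants)
dH_rxn = -371.2 - (-127.69)
dH_rxn = -243.51 kJ:

-243.51 kJ


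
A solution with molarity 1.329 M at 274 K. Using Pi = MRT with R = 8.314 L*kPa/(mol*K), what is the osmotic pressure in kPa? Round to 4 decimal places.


Osmotic pressure (van't Hoff): Pi = M*R*T.
RT = 8.314 * 274 = 2278.036
Pi = 1.329 * 2278.036
Pi = 3027.509844 kPa, rounded to 4 dp:

3027.5098 kPa


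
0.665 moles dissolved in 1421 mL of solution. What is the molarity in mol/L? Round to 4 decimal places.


Convert volume to liters: V_L = V_mL / 1000.
V_L = 1421 / 1000 = 1.421 L
M = n / V_L = 0.665 / 1.421
M = 0.4679803 mol/L, rounded to 4 dp:

0.4680 mol/L


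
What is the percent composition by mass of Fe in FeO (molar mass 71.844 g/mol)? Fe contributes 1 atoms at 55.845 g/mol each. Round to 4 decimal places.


pct = 100 * (n_elem * M_elem) / M_total
mass_contribution = 1 * 55.845 = 55.845 g/mol
pct = 100 * 55.845 / 71.844
pct = 77.73091699 %, rounded to 4 dp:

77.7309 %


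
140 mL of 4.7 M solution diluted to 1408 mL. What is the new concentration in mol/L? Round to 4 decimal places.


Dilution: M1*V1 = M2*V2, solve for M2.
M2 = M1*V1 / V2
M2 = 4.7 * 140 / 1408
M2 = 658.0 / 1408
M2 = 0.46732955 mol/L, rounded to 4 dp:

0.4673 mol/L


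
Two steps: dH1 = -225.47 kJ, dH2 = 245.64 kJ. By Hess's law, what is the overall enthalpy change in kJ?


Hess's law: enthalpy is a state function, so add the step enthalpies.
dH_total = dH1 + dH2 = -225.47 + (245.64)
dH_total = 20.17 kJ:

20.17 kJ


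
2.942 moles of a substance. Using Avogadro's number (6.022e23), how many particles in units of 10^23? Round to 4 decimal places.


N = n * NA, then divide by 1e23 for the requested units.
N / 1e23 = n * 6.022
N / 1e23 = 2.942 * 6.022
N / 1e23 = 17.716724, rounded to 4 dp:

17.7167


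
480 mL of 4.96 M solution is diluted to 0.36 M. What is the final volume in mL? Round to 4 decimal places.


Dilution: M1*V1 = M2*V2, solve for V2.
V2 = M1*V1 / M2
V2 = 4.96 * 480 / 0.36
V2 = 2380.8 / 0.36
V2 = 6613.33333333 mL, rounded to 4 dp:

6613.3333 mL


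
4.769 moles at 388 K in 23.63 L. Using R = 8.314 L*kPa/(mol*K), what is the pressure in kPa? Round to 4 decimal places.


PV = nRT, solve for P = nRT / V.
nRT = 4.769 * 8.314 * 388 = 15383.9928
P = 15383.9928 / 23.63
P = 651.03651291 kPa, rounded to 4 dp:

651.0365 kPa


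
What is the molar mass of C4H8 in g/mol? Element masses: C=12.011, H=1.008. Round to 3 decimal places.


M = sum(count * atomic_mass) over atoms.
M = 4*12.011 + 8*1.008
M = 48.044 + 8.064
M = 56.108 g/mol, rounded to 3 dp:

56.108 g/mol


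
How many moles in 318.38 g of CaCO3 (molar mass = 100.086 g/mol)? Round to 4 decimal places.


n = mass / M
n = 318.38 / 100.086
n = 3.18106428 mol, rounded to 4 dp:

3.1811 mol


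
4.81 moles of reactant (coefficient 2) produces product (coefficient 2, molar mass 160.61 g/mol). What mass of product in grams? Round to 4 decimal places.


Use the coefficient ratio to convert reactant moles to product moles, then multiply by the product's molar mass.
moles_P = moles_R * (coeff_P / coeff_R) = 4.81 * (2/2) = 4.81
mass_P = moles_P * M_P = 4.81 * 160.61
mass_P = 772.5341 g, rounded to 4 dp:

772.5341 g


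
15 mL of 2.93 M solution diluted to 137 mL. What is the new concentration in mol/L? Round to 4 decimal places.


Dilution: M1*V1 = M2*V2, solve for M2.
M2 = M1*V1 / V2
M2 = 2.93 * 15 / 137
M2 = 43.95 / 137
M2 = 0.32080292 mol/L, rounded to 4 dp:

0.3208 mol/L


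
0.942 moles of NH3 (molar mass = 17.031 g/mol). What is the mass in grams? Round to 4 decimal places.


mass = n * M
mass = 0.942 * 17.031
mass = 16.043202 g, rounded to 4 dp:

16.0432 g


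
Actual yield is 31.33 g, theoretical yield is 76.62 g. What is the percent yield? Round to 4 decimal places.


% yield = 100 * actual / theoretical
% yield = 100 * 31.33 / 76.62
% yield = 40.89010702 %, rounded to 4 dp:

40.8901 %


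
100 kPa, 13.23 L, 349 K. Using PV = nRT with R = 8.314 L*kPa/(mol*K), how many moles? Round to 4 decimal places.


PV = nRT, solve for n = PV / (RT).
PV = 100 * 13.23 = 1323.0
RT = 8.314 * 349 = 2901.586
n = 1323.0 / 2901.586
n = 0.45595753 mol, rounded to 4 dp:

0.4560 mol


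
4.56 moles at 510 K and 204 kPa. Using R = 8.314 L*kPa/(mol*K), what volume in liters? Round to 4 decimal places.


PV = nRT, solve for V = nRT / P.
nRT = 4.56 * 8.314 * 510 = 19335.0384
V = 19335.0384 / 204
V = 94.7796 L, rounded to 4 dp:

94.7796 L


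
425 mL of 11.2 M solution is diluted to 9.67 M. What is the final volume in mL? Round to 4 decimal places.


Dilution: M1*V1 = M2*V2, solve for V2.
V2 = M1*V1 / M2
V2 = 11.2 * 425 / 9.67
V2 = 4760.0 / 9.67
V2 = 492.24405377 mL, rounded to 4 dp:

492.2441 mL


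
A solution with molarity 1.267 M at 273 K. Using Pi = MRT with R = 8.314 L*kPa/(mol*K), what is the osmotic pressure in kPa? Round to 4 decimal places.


Osmotic pressure (van't Hoff): Pi = M*R*T.
RT = 8.314 * 273 = 2269.722
Pi = 1.267 * 2269.722
Pi = 2875.737774 kPa, rounded to 4 dp:

2875.7378 kPa


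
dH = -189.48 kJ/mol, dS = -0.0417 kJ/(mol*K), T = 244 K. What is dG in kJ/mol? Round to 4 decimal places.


Gibbs: dG = dH - T*dS (consistent units, dS already in kJ/(mol*K)).
T*dS = 244 * -0.0417 = -10.1748
dG = -189.48 - (-10.1748)
dG = -179.3052 kJ/mol, rounded to 4 dp:

-179.3052 kJ/mol
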